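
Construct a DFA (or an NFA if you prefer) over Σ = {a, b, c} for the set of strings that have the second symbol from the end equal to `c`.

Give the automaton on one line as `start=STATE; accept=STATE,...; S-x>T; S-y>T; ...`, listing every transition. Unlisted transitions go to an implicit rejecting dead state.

A DFA must remember the last 2 symbols (since which symbol is second-to-last isn't known until the input ends). Use one state per possible window of the last ≤2 symbols; accept from those whose window starts with `c`.
13 states suffice.
          a    b    c  
>  q0     q1   q2   q3 
   q1     q4   q5   q6 
   q2     q7   q8   q9 
   q3    q10  q11  q12 
   q4     q4   q5   q6 
   q5     q7   q8   q9 
   q6    q10  q11  q12 
   q7     q4   q5   q6 
   q8     q7   q8   q9 
   q9    q10  q11  q12 
 * q10    q4   q5   q6 
 * q11    q7   q8   q9 
 * q12   q10  q11  q12 
(> = start, * = accepting)

start=q0; accept=q10,q11,q12; q0-a>q1; q0-b>q2; q0-c>q3; q1-a>q4; q1-b>q5; q1-c>q6; q2-a>q7; q2-b>q8; q2-c>q9; q3-a>q10; q3-b>q11; q3-c>q12; q4-a>q4; q4-b>q5; q4-c>q6; q5-a>q7; q5-b>q8; q5-c>q9; q6-a>q10; q6-b>q11; q6-c>q12; q7-a>q4; q7-b>q5; q7-c>q6; q8-a>q7; q8-b>q8; q8-c>q9; q9-a>q10; q9-b>q11; q9-c>q12; q10-a>q4; q10-b>q5; q10-c>q6; q11-a>q7; q11-b>q8; q11-c>q9; q12-a>q10; q12-b>q11; q12-c>q12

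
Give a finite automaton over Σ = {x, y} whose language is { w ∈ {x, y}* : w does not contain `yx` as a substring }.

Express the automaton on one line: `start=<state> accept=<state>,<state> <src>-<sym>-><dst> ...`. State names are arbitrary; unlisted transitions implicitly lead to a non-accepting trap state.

start=A accept=A,B A-x->A A-y->B B-x->C B-y->B C-x->C C-y->C

This is the complement of 'contains `yx`'. Use the same substring-matching states — A through C holding how much of `yx` has just been matched — but flip the accepting set: everything except the trap C accepts.
3 states suffice.
       x  y 
>* A   A  B 
 * B   C  B 
   C   C  C 
(> = start, * = accepting)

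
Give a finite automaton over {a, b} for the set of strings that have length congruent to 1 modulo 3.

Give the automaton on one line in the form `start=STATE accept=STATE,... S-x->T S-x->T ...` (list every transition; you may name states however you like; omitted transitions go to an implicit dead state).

start=s0 accept=s1 s0-a->s1 s0-b->s1 s1-a->s2 s1-b->s2 s2-a->s0 s2-b->s0

Count input length modulo 3: every symbol advances one step around the cycle s0 → s1 → s2 → s0. Accept at s1.
3 states suffice.
        a   b  
>  s0   s1  s1 
 * s1   s2  s2 
   s2   s0  s0 
(> = start, * = accepting)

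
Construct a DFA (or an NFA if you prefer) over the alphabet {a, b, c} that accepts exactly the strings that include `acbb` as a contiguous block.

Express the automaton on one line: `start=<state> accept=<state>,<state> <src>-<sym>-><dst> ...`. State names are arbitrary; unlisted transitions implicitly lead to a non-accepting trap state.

start=q0 accept=q4 q0-a->q1 q0-b->q0 q0-c->q0 q1-a->q1 q1-b->q0 q1-c->q2 q2-a->q1 q2-b->q3 q2-c->q0 q3-a->q1 q3-b->q4 q3-c->q0 q4-a->q4 q4-b->q4 q4-c->q4

Track how much of `acbb` has been matched so far: state q0 is no progress, q4 is the absorbing accept state reached once `acbb` has occurred. Intermediate states record partial matches; on a mismatch, fall back to the longest reusable overlap.
5 states suffice.
        a   b   c  
>  q0   q1  q0  q0 
   q1   q1  q0  q2 
   q2   q1  q3  q0 
   q3   q1  q4  q0 
 * q4   q4  q4  q4 
(> = start, * = accepting)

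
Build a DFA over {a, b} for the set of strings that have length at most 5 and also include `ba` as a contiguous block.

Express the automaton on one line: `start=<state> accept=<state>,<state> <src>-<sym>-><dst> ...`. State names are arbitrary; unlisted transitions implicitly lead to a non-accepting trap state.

start=S0 accept=S5,S8,S11,S12 S0-a->S1 S0-b->S2 S1-a->S3 S1-b->S4 S2-a->S5 S2-b->S4 S3-a->S6 S3-b->S7 S4-a->S8 S4-b->S7 S5-a->S8 S5-b->S8 S6-a->S9 S6-b->S10 S7-a->S11 S7-b->S10 S8-a->S11 S8-b->S11 S9-a->S9 S9-b->S9 S10-a->S12 S10-b->S9 S11-a->S12 S11-b->S12 S12-a->S9 S12-b->S9

Build one automaton per condition and run them in lockstep. One (7 states) tracks the input length, saturating at 6; the other (3 states) tracks whether and how much of `ba` has been seen. Each combined state is a pair, one component from each; accept when both components accept. Minimizing collapses redundant product states.
With 13 states:
          a    b  
>  S0     S1   S2 
   S1     S3   S4 
   S2     S5   S4 
   S3     S6   S7 
   S4     S8   S7 
 * S5     S8   S8 
   S6     S9  S10 
   S7    S11  S10 
 * S8    S11  S11 
   S9     S9   S9 
   S10   S12   S9 
 * S11   S12  S12 
 * S12    S9   S9 
(> = start, * = accepting)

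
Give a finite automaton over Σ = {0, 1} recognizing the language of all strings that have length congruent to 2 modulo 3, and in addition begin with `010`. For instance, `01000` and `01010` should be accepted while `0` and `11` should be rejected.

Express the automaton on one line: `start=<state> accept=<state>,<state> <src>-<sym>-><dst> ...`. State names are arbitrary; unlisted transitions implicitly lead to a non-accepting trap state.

Run two small machines in parallel and take their product. The first has 3 states tracking the input length modulo 3; the second has 5 states tracking whether the input so far still matches the prefix `010`. A product state is a pair (one from each), accepting exactly when both do.
       0  1 
>  A   B  C 
   B   D  E 
   C   D  D 
   D   F  F 
   E   G  F 
   F   C  C 
   G   H  H 
   H   I  I 
 * I   G  G 
(> = start, * = accepting)

start=A accept=I A-0->B A-1->C B-0->D B-1->E C-0->D C-1->D D-0->F D-1->F E-0->G E-1->F F-0->C F-1->C G-0->H G-1->H H-0->I H-1->I I-0->G I-1->G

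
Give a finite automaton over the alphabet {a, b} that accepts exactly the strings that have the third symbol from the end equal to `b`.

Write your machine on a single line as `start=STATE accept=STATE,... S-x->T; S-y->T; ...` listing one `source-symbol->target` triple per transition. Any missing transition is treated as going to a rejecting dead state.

start=S0; accept=S11,S12,S13,S14; S0-a->S1; S0-b->S2; S1-a->S3; S1-b->S4; S2-a->S5; S2-b->S6; S3-a->S7; S3-b->S8; S4-a->S9; S4-b->S10; S5-a->S11; S5-b->S12; S6-a->S13; S6-b->S14; S7-a->S7; S7-b->S8; S8-a->S9; S8-b->S10; S9-a->S11; S9-b->S12; S10-a->S13; S10-b->S14; S11-a->S7; S11-b->S8; S12-a->S9; S12-b->S10; S13-a->S11; S13-b->S12; S14-a->S13; S14-b->S14

A DFA must remember the last 3 symbols (since which symbol is third-to-last isn't known until the input ends). Use one state per possible window of the last ≤3 symbols; accept from those whose window starts with `b`.
With 15 states:
          a    b  
>  S0     S1   S2 
   S1     S3   S4 
   S2     S5   S6 
   S3     S7   S8 
   S4     S9  S10 
   S5    S11  S12 
   S6    S13  S14 
   S7     S7   S8 
   S8     S9  S10 
   S9    S11  S12 
   S10   S13  S14 
 * S11    S7   S8 
 * S12    S9  S10 
 * S13   S11  S12 
 * S14   S13  S14 
(> = start, * = accepting)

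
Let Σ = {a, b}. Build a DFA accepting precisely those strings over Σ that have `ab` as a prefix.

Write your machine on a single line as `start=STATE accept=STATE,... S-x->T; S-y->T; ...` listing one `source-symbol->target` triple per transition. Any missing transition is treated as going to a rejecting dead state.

Walk along `ab` while the input agrees: from q0 take `a` to q1, and so on. Any deviation drops to the rejecting sink q3. Once q2 is reached the prefix is confirmed and every continuation is accepted.
        a   b  
>  q0   q1  q3 
   q1   q3  q2 
 * q2   q2  q2 
   q3   q3  q3 
(> = start, * = accepting)

start=q0; accept=q2; q0-a->q1; q0-b->q3; q1-a->q3; q1-b->q2; q2-a->q2; q2-b->q2; q3-a->q3; q3-b->q3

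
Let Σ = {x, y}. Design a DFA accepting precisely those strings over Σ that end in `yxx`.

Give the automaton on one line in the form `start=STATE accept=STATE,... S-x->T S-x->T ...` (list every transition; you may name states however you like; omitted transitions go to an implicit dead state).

start=q0 accept=q3 q0-x->q0 q0-y->q1 q1-x->q2 q1-y->q1 q2-x->q3 q2-y->q1 q3-x->q0 q3-y->q1

Let each state record the length of the longest suffix of the input read so far that is also a prefix of `yxx`. q1 means the last symbol is `y`; q2 means the last 2 symbols are `yx`; q3 means the last 3 symbols are `yxx`. Accept only at q3, where the string currently ends in `yxx`.
4 states suffice.
        x   y  
>  q0   q0  q1 
   q1   q2  q1 
   q2   q3  q1 
 * q3   q0  q1 
(> = start, * = accepting)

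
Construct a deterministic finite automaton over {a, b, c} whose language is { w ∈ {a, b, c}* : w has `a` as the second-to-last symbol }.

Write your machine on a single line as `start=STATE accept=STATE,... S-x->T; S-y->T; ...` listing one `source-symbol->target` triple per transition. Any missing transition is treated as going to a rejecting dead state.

Because acceptance depends on a position counted from the end, the machine has to buffer the most recent 2 symbols. Make each state the string of the last up-to-2 symbols read; on input `x` shift the window left and append `x`. Accept when the buffered window has length 2 and begins with `a`.
13 states suffice.
          a    b    c  
>  S0     S1   S2   S3 
   S1     S4   S5   S6 
   S2     S7   S8   S9 
   S3    S10  S11  S12 
 * S4     S4   S5   S6 
 * S5     S7   S8   S9 
 * S6    S10  S11  S12 
   S7     S4   S5   S6 
   S8     S7   S8   S9 
   S9    S10  S11  S12 
   S10    S4   S5   S6 
   S11    S7   S8   S9 
   S12   S10  S11  S12 
(> = start, * = accepting)

start=S0; accept=S4,S5,S6; S0-a->S1; S0-b->S2; S0-c->S3; S1-a->S4; S1-b->S5; S1-c->S6; S2-a->S7; S2-b->S8; S2-c->S9; S3-a->S10; S3-b->S11; S3-c->S12; S4-a->S4; S4-b->S5; S4-c->S6; S5-a->S7; S5-b->S8; S5-c->S9; S6-a->S10; S6-b->S11; S6-c->S12; S7-a->S4; S7-b->S5; S7-c->S6; S8-a->S7; S8-b->S8; S8-c->S9; S9-a->S10; S9-b->S11; S9-c->S12; S10-a->S4; S10-b->S5; S10-c->S6; S11-a->S7; S11-b->S8; S11-c->S9; S12-a->S10; S12-b->S11; S12-c->S12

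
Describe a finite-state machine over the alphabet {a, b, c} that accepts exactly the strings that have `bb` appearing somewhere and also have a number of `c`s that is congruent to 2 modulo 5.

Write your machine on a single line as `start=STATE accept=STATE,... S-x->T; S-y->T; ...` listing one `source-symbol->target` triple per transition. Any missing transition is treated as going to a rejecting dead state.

Build one automaton per condition and run them in lockstep. One (3 states) tracks whether and how much of `bb` has been seen; the other (5 states) tracks the count of `c`s modulo 5. Each combined state is a pair, one component from each; accept when both components accept.
A 15-state machine:
          a    b    c  
>  s0     s0   s1   s2 
   s1     s0   s3   s2 
   s2     s2   s4   s5 
   s3     s3   s3   s6 
   s4     s2   s6   s5 
   s5     s5   s7   s8 
   s6     s6   s6   s9 
   s7     s5   s9   s8 
   s8     s8  s10  s11 
 * s9     s9   s9  s12 
   s10    s8  s12  s11 
   s11   s11  s13   s0 
   s12   s12  s12  s14 
   s13   s11  s14   s0 
   s14   s14  s14   s3 
(> = start, * = accepting)

start=s0; accept=s9; s0-a->s0; s0-b->s1; s0-c->s2; s1-a->s0; s1-b->s3; s1-c->s2; s2-a->s2; s2-b->s4; s2-c->s5; s3-a->s3; s3-b->s3; s3-c->s6; s4-a->s2; s4-b->s6; s4-c->s5; s5-a->s5; s5-b->s7; s5-c->s8; s6-a->s6; s6-b->s6; s6-c->s9; s7-a->s5; s7-b->s9; s7-c->s8; s8-a->s8; s8-b->s10; s8-c->s11; s9-a->s9; s9-b->s9; s9-c->s12; s10-a->s8; s10-b->s12; s10-c->s11; s11-a->s11; s11-b->s13; s11-c->s0; s12-a->s12; s12-b->s12; s12-c->s14; s13-a->s11; s13-b->s14; s13-c->s0; s14-a->s14; s14-b->s14; s14-c->s3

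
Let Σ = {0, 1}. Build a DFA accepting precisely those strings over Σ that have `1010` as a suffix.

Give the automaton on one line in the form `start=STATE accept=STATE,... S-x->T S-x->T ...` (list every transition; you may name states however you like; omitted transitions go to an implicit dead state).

start=s0 accept=s4 s0-0->s0 s0-1->s1 s1-0->s2 s1-1->s1 s2-0->s0 s2-1->s3 s3-0->s4 s3-1->s1 s4-0->s0 s4-1->s3

Remember how much of `1010` the current input suffix matches. State s0 means no match yet; s1 means the last symbol is `1`; s2 means the last 2 symbols are `10`; s3 means the last 3 symbols are `101`; s4 means the last 4 symbols are `1010`. Only s4 accepts. On a mismatch, fall back to the longest proper suffix that is still a prefix of `1010`.
A 5-state machine:
        0   1  
>  s0   s0  s1 
   s1   s2  s1 
   s2   s0  s3 
   s3   s4  s1 
 * s4   s0  s3 
(> = start, * = accepting)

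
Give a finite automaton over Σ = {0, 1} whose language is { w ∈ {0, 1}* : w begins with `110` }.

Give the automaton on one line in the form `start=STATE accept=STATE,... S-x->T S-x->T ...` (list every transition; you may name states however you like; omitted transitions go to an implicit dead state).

Check the first 3 symbols one by one: q0 through q2 record how many have matched `110` so far; any wrong symbol goes to the dead state q4. After all 3 match we enter the accepting sink q3.
5 states suffice.
        0   1  
>  q0   q4  q1 
   q1   q4  q2 
   q2   q3  q4 
 * q3   q3  q3 
   q4   q4  q4 
(> = start, * = accepting)

start=q0 accept=q3 q0-0->q4 q0-1->q1 q1-0->q4 q1-1->q2 q2-0->q3 q2-1->q4 q3-0->q3 q3-1->q3 q4-0->q4 q4-1->q4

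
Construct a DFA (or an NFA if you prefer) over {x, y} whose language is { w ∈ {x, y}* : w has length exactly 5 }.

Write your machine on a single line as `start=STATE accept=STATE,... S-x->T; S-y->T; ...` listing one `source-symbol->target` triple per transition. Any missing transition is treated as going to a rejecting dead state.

start=S0; accept=S5; S0-x->S1; S0-y->S1; S1-x->S2; S1-y->S2; S2-x->S3; S2-y->S3; S3-x->S4; S3-y->S4; S4-x->S5; S4-y->S5; S5-x->S6; S5-y->S6; S6-x->S6; S6-y->S6

We only need to distinguish lengths 0, 1, …, 5, and '>5'. Chain S0 → S1 → S2 → S3 → S4 → S5 → S6 on every symbol, with S6 looping. Accepting states: {S5}.
7 states suffice.
        x   y  
>  S0   S1  S1 
   S1   S2  S2 
   S2   S3  S3 
   S3   S4  S4 
   S4   S5  S5 
 * S5   S6  S6 
   S6   S6  S6 
(> = start, * = accepting)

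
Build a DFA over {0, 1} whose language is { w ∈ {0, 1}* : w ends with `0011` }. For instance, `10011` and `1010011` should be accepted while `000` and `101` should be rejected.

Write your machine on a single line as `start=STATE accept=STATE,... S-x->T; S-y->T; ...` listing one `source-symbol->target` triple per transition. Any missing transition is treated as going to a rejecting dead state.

start=A; accept=E; A-0->B; A-1->A; B-0->C; B-1->A; C-0->C; C-1->D; D-0->B; D-1->E; E-0->B; E-1->A

Remember how much of `0011` the current input suffix matches. State A means no match yet; B means the last symbol is `0`; C means the last 2 symbols are `00`; D means the last 3 symbols are `001`; E means the last 4 symbols are `0011`. Only E accepts. On a mismatch, fall back to the longest proper suffix that is still a prefix of `0011`.
A 5-state machine:
       0  1 
>  A   B  A 
   B   C  A 
   C   C  D 
   D   B  E 
 * E   B  A 
(> = start, * = accepting)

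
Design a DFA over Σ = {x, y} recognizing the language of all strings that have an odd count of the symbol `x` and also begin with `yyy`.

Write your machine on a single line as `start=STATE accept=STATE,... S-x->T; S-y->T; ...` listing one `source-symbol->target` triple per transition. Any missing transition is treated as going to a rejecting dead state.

start=A; accept=F; A-x->B; A-y->C; B-x->B; B-y->B; C-x->B; C-y->D; D-x->B; D-y->E; E-x->F; E-y->E; F-x->E; F-y->F

Run two small machines in parallel and take their product. The first has 2 states tracking the count of `x`s modulo 2; the second has 5 states tracking whether the input so far still matches the prefix `yyy`. A product state is a pair (one from each), accepting exactly when both do. Equivalent product states are then merged.
With 6 states:
       x  y 
>  A   B  C 
   B   B  B 
   C   B  D 
   D   B  E 
   E   F  E 
 * F   E  F 
(> = start, * = accepting)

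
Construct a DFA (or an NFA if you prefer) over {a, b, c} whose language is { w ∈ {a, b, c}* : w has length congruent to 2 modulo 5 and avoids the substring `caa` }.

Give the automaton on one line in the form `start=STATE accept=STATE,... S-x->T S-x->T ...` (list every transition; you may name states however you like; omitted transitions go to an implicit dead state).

Run two small machines in parallel and take their product. One (5 states) tracks the input length modulo 5; the other (4 states) tracks partial matches of the forbidden pattern `caa`. Each combined state is a pair, one component from each; accept when both components accept.
With 20 states:
          a    b    c  
>  q0     q1   q1   q2 
   q1     q3   q3   q4 
   q2     q5   q3   q4 
 * q3     q6   q6   q7 
 * q4     q8   q6   q7 
 * q5     q9   q6   q7 
   q6    q10  q10  q11 
   q7    q12  q10  q11 
   q8    q13  q10  q11 
   q9    q13  q13  q13 
   q10    q0   q0  q14 
   q11   q15   q0  q14 
   q12   q16   q0  q14 
   q13   q16  q16  q16 
   q14   q17   q1   q2 
   q15   q18   q1   q2 
   q16   q18  q18  q18 
   q17   q19   q3   q4 
   q18   q19  q19  q19 
   q19    q9   q9   q9 
(> = start, * = accepting)

start=q0 accept=q3,q4,q5 q0-a->q1 q0-b->q1 q0-c->q2 q1-a->q3 q1-b->q3 q1-c->q4 q2-a->q5 q2-b->q3 q2-c->q4 q3-a->q6 q3-b->q6 q3-c->q7 q4-a->q8 q4-b->q6 q4-c->q7 q5-a->q9 q5-b->q6 q5-c->q7 q6-a->q10 q6-b->q10 q6-c->q11 q7-a->q12 q7-b->q10 q7-c->q11 q8-a->q13 q8-b->q10 q8-c->q11 q9-a->q13 q9-b->q13 q9-c->q13 q10-a->q0 q10-b->q0 q10-c->q14 q11-a->q15 q11-b->q0 q11-c->q14 q12-a->q16 q12-b->q0 q12-c->q14 q13-a->q16 q13-b->q16 q13-c->q16 q14-a->q17 q14-b->q1 q14-c->q2 q15-a->q18 q15-b->q1 q15-c->q2 q16-a->q18 q16-b->q18 q16-c->q18 q17-a->q19 q17-b->q3 q17-c->q4 q18-a->q19 q18-b->q19 q18-c->q19 q19-a->q9 q19-b->q9 q19-c->q9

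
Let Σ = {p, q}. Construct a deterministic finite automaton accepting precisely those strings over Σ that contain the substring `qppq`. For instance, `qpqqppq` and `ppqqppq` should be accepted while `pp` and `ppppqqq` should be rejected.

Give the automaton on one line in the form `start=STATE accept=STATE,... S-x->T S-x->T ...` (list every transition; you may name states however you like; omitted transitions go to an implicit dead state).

States s0..s3 record the length of the longest prefix of `qppq` that matches the current input suffix. Reaching s4 means `qppq` has been seen, and we stay there forever. Accept from s4.
        p   q  
>  s0   s0  s1 
   s1   s2  s1 
   s2   s3  s1 
   s3   s0  s4 
 * s4   s4  s4 
(> = start, * = accepting)

start=s0 accept=s4 s0-p->s0 s0-q->s1 s1-p->s2 s1-q->s1 s2-p->s3 s2-q->s1 s3-p->s0 s3-q->s4 s4-p->s4 s4-q->s4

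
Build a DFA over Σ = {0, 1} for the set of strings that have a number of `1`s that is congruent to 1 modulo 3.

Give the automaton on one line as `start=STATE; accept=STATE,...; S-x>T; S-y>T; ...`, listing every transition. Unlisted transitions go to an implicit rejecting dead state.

start=q0; accept=q1; q0-0>q0; q0-1>q1; q1-0>q1; q1-1>q2; q2-0>q2; q2-1>q0

The only thing that matters is how many `1`s have appeared, reduced mod 3. Use one state per residue: q0 for 0, …, q2 for 2. Reading `1` moves to the next residue; anything else stays put. q1 is accepting.
3 states suffice.
        0   1  
>  q0   q0  q1 
 * q1   q1  q2 
   q2   q2  q0 
(> = start, * = accepting)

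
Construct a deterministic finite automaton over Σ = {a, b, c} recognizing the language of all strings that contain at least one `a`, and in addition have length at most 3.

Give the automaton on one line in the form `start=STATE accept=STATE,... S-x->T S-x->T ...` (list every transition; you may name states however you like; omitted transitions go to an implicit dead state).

Build one automaton per condition and run them in lockstep. One (3 states) tracks the count of `a`s, saturating at 2; the other (5 states) tracks the input length, saturating at 4. Each combined state is a pair, one component from each; accept when both components accept. Equivalent product states are then merged.
7 states suffice.
        a   b   c  
>  q0   q1  q2  q2 
 * q1   q3  q3  q3 
   q2   q3  q4  q4 
 * q3   q5  q5  q5 
   q4   q5  q6  q6 
 * q5   q6  q6  q6 
   q6   q6  q6  q6 
(> = start, * = accepting)

start=q0 accept=q1,q3,q5 q0-a->q1 q0-b->q2 q0-c->q2 q1-a->q3 q1-b->q3 q1-c->q3 q2-a->q3 q2-b->q4 q2-c->q4 q3-a->q5 q3-b->q5 q3-c->q5 q4-a->q5 q4-b->q6 q4-c->q6 q5-a->q6 q5-b->q6 q5-c->q6 q6-a->q6 q6-b->q6 q6-c->q6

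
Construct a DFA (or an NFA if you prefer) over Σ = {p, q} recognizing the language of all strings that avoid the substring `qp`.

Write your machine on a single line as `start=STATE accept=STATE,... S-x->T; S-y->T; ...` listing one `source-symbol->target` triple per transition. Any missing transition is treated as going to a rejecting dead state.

Track partial matches of the forbidden pattern `qp`. State S2 is a dead state reached once `qp` has occurred; every other state accepts. S0 means no part of `qp` is currently matched.
A 3-state machine:
        p   q  
>* S0   S0  S1 
 * S1   S2  S1 
   S2   S2  S2 
(> = start, * = accepting)

start=S0; accept=S0,S1; S0-p->S0; S0-q->S1; S1-p->S2; S1-q->S1; S2-p->S2; S2-q->S2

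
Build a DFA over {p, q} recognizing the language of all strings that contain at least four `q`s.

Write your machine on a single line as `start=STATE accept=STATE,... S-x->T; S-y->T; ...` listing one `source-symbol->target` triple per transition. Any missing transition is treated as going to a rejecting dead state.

start=s0; accept=s4,s5; s0-p->s0; s0-q->s1; s1-p->s1; s1-q->s2; s2-p->s2; s2-q->s3; s3-p->s3; s3-q->s4; s4-p->s4; s4-q->s5; s5-p->s5; s5-q->s5

Count `q`s, saturating at 5: states s0 through s4 mean 0 through 4 `q`s seen; s5 means more than 4. Each `q` increments (capped at s5); other symbols loop. Accept from {s4, s5}.
With 6 states:
        p   q  
>  s0   s0  s1 
   s1   s1  s2 
   s2   s2  s3 
   s3   s3  s4 
 * s4   s4  s5 
 * s5   s5  s5 
(> = start, * = accepting)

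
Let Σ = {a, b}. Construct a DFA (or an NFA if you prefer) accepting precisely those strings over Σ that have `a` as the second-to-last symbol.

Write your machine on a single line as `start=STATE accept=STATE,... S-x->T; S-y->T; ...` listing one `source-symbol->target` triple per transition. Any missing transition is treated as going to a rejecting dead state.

start=q0; accept=q3,q4; q0-a->q1; q0-b->q2; q1-a->q3; q1-b->q4; q2-a->q5; q2-b->q6; q3-a->q3; q3-b->q4; q4-a->q5; q4-b->q6; q5-a->q3; q5-b->q4; q6-a->q5; q6-b->q6

A DFA must remember the last 2 symbols (since which symbol is second-to-last isn't known until the input ends). Use one state per possible window of the last ≤2 symbols; accept from those whose window starts with `a`.
        a   b  
>  q0   q1  q2 
   q1   q3  q4 
   q2   q5  q6 
 * q3   q3  q4 
 * q4   q5  q6 
   q5   q3  q4 
   q6   q5  q6 
(> = start, * = accepting)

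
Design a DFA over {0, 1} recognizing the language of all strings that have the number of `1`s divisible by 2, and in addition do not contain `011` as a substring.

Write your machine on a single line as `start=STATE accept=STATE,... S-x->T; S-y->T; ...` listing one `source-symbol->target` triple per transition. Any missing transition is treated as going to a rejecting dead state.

start=q0; accept=q0,q1,q6; q0-0->q1; q0-1->q2; q1-0->q1; q1-1->q3; q2-0->q4; q2-1->q0; q3-0->q4; q3-1->q5; q4-0->q4; q4-1->q6; q5-0->q5; q5-1->q7; q6-0->q1; q6-1->q7; q7-0->q7; q7-1->q5

Build one automaton per condition and run them in lockstep. The first has 2 states tracking the count of `1`s modulo 2; the second has 4 states tracking partial matches of the forbidden pattern `011`. A product state is a pair (one from each), accepting exactly when both do.
8 states suffice.
        0   1  
>* q0   q1  q2 
 * q1   q1  q3 
   q2   q4  q0 
   q3   q4  q5 
   q4   q4  q6 
   q5   q5  q7 
 * q6   q1  q7 
   q7   q7  q5 
(> = start, * = accepting)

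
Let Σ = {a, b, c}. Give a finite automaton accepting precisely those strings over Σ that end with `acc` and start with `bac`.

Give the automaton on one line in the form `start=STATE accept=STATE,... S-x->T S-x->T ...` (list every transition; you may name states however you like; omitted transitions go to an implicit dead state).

Run two small machines in parallel and take their product. One (4 states) tracks how much of the suffix `acc` has currently been matched; the other (5 states) tracks whether the input so far still matches the prefix `bac`. Each combined state is a pair, one component from each; accept when both components accept.
With 11 states:
          a    b    c  
>  q0     q1   q2   q3 
   q1     q1   q3   q4 
   q2     q5   q3   q3 
   q3     q1   q3   q3 
   q4     q1   q3   q6 
   q5     q1   q3   q7 
   q6     q1   q3   q3 
   q7     q8   q9  q10 
   q8     q8   q9   q7 
   q9     q8   q9   q9 
 * q10    q8   q9   q9 
(> = start, * = accepting)

start=q0 accept=q10 q0-a->q1 q0-b->q2 q0-c->q3 q1-a->q1 q1-b->q3 q1-c->q4 q2-a->q5 q2-b->q3 q2-c->q3 q3-a->q1 q3-b->q3 q3-c->q3 q4-a->q1 q4-b->q3 q4-c->q6 q5-a->q1 q5-b->q3 q5-c->q7 q6-a->q1 q6-b->q3 q6-c->q3 q7-a->q8 q7-b->q9 q7-c->q10 q8-a->q8 q8-b->q9 q8-c->q7 q9-a->q8 q9-b->q9 q9-c->q9 q10-a->q8 q10-b->q9 q10-c->q9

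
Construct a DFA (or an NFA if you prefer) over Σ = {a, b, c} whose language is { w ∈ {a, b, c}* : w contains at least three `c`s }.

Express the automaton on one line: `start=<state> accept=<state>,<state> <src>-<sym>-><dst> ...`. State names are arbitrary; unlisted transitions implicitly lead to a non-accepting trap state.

start=q0 accept=q3,q4 q0-a->q0 q0-b->q0 q0-c->q1 q1-a->q1 q1-b->q1 q1-c->q2 q2-a->q2 q2-b->q2 q2-c->q3 q3-a->q3 q3-b->q3 q3-c->q4 q4-a->q4 q4-b->q4 q4-c->q4

Count `c`s, saturating at 4: states q0 through q3 mean 0 through 3 `c`s seen; q4 means more than 3. Each `c` increments (capped at q4); other symbols loop. Accept from {q3, q4}.
        a   b   c  
>  q0   q0  q0  q1 
   q1   q1  q1  q2 
   q2   q2  q2  q3 
 * q3   q3  q3  q4 
 * q4   q4  q4  q4 
(> = start, * = accepting)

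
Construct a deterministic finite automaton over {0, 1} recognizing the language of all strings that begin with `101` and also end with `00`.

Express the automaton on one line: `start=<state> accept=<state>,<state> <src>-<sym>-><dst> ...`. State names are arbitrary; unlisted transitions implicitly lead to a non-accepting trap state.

start=s0 accept=s8 s0-0->s1 s0-1->s2 s1-0->s3 s1-1->s4 s2-0->s5 s2-1->s4 s3-0->s3 s3-1->s4 s4-0->s1 s4-1->s4 s5-0->s3 s5-1->s6 s6-0->s7 s6-1->s6 s7-0->s8 s7-1->s6 s8-0->s8 s8-1->s6

Handle the two conditions separately and then intersect. The first has 5 states tracking whether the input so far still matches the prefix `101`; the second has 3 states tracking how much of the suffix `00` has currently been matched. A product state is a pair (one from each), accepting exactly when both do.
9 states suffice.
        0   1  
>  s0   s1  s2 
   s1   s3  s4 
   s2   s5  s4 
   s3   s3  s4 
   s4   s1  s4 
   s5   s3  s6 
   s6   s7  s6 
   s7   s8  s6 
 * s8   s8  s6 
(> = start, * = accepting)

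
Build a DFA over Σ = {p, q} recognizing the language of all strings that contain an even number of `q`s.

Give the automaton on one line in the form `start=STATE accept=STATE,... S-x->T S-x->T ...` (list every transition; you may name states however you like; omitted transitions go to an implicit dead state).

The only thing that matters is how many `q`s have appeared, reduced mod 2. Use one state per residue: s0 for 0, …, s1 for 1. Reading `q` moves to the next residue; anything else stays put. s0 is accepting.
A 2-state machine:
        p   q  
>* s0   s0  s1 
   s1   s1  s0 
(> = start, * = accepting)

start=s0 accept=s0 s0-p->s0 s0-q->s1 s1-p->s1 s1-q->s0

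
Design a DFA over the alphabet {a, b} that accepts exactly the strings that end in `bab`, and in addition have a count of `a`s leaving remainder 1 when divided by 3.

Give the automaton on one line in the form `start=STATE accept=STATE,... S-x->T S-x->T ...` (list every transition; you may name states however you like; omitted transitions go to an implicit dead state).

Build one automaton per condition and run them in lockstep. One (4 states) tracks how much of the suffix `bab` has currently been matched; the other (3 states) tracks the count of `a`s modulo 3. Each combined state is a pair, one component from each; accept when both components accept. Equivalent product states are then merged.
A 6-state machine:
        a   b  
>  q0   q1  q2 
   q1   q3  q1 
   q2   q4  q2 
   q3   q0  q3 
   q4   q3  q5 
 * q5   q3  q1 
(> = start, * = accepting)

start=q0 accept=q5 q0-a->q1 q0-b->q2 q1-a->q3 q1-b->q1 q2-a->q4 q2-b->q2 q3-a->q0 q3-b->q3 q4-a->q3 q4-b->q5 q5-a->q3 q5-b->q1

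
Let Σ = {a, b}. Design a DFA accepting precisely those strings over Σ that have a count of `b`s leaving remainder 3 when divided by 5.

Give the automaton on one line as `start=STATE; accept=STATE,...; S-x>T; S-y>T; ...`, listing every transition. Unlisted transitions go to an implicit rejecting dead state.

Keep the running count of `b`s modulo 5: each `b` advances along the cycle q0 → q1 → q2 → q3 → q4 → q0 while other symbols loop. Accept at q3.
With 5 states:
        a   b  
>  q0   q0  q1 
   q1   q1  q2 
   q2   q2  q3 
 * q3   q3  q4 
   q4   q4  q0 
(> = start, * = accepting)

start=q0; accept=q3; q0-a>q0; q0-b>q1; q1-a>q1; q1-b>q2; q2-a>q2; q2-b>q3; q3-a>q3; q3-b>q4; q4-a>q4; q4-b>q0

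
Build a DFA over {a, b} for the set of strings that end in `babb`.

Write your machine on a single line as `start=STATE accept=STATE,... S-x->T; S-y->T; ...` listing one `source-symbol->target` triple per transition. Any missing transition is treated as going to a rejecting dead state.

start=q0; accept=q4; q0-a->q0; q0-b->q1; q1-a->q2; q1-b->q1; q2-a->q0; q2-b->q3; q3-a->q2; q3-b->q4; q4-a->q2; q4-b->q1

Let each state record the length of the longest suffix of the input read so far that is also a prefix of `babb`. q1 means the last symbol is `b`; q2 means the last 2 symbols are `ba`; q3 means the last 3 symbols are `bab`; q4 means the last 4 symbols are `babb`. Accept only at q4, where the string currently ends in `babb`.
5 states suffice.
        a   b  
>  q0   q0  q1 
   q1   q2  q1 
   q2   q0  q3 
   q3   q2  q4 
 * q4   q2  q1 
(> = start, * = accepting)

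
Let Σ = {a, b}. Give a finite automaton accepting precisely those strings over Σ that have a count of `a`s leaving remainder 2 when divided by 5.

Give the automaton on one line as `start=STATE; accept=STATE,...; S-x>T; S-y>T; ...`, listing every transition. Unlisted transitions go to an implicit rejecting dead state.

start=q0; accept=q2; q0-a>q1; q0-b>q0; q1-a>q2; q1-b>q1; q2-a>q3; q2-b>q2; q3-a>q4; q3-b>q3; q4-a>q0; q4-b>q4

The only thing that matters is how many `a`s have appeared, reduced mod 5. Use one state per residue: q0 for 0, …, q4 for 4. Reading `a` moves to the next residue; anything else stays put. q2 is accepting.
        a   b  
>  q0   q1  q0 
   q1   q2  q1 
 * q2   q3  q2 
   q3   q4  q3 
   q4   q0  q4 
(> = start, * = accepting)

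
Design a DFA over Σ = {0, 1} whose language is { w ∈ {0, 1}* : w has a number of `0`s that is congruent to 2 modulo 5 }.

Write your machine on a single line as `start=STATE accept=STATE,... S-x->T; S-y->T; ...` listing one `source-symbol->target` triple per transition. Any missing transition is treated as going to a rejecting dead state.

Keep the running count of `0`s modulo 5: each `0` advances along the cycle q0 → q1 → q2 → q3 → q4 → q0 while other symbols loop. Accept at q2.
5 states suffice.
        0   1  
>  q0   q1  q0 
   q1   q2  q1 
 * q2   q3  q2 
   q3   q4  q3 
   q4   q0  q4 
(> = start, * = accepting)

start=q0; accept=q2; q0-0->q1; q0-1->q0; q1-0->q2; q1-1->q1; q2-0->q3; q2-1->q2; q3-0->q4; q3-1->q3; q4-0->q0; q4-1->q4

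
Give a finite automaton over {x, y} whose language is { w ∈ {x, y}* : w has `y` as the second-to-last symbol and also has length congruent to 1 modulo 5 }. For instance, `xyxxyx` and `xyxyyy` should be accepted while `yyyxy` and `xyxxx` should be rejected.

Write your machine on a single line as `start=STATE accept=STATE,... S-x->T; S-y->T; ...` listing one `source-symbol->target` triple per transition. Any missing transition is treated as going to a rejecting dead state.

Build one automaton per condition and run them in lockstep. One (7 states) tracks the last 2 symbols read; the other (5 states) tracks the input length modulo 5. Each combined state is a pair, one component from each; accept when both components accept.
23 states suffice.
       x  y 
>  A   B  C 
   B   D  E 
   C   F  G 
   D   H  I 
   E   J  K 
   F   H  I 
   G   J  K 
   H   L  M 
   I   N  O 
   J   L  M 
   K   N  O 
   L   P  Q 
   M   R  S 
   N   P  Q 
   O   R  S 
   P   T  U 
   Q   V  W 
   R   T  U 
   S   V  W 
   T   D  E 
   U   F  G 
 * V   D  E 
 * W   F  G 
(> = start, * = accepting)

start=A; accept=V,W; A-x->B; A-y->C; B-x->D; B-y->E; C-x->F; C-y->G; D-x->H; D-y->I; E-x->J; E-y->K; F-x->H; F-y->I; G-x->J; G-y->K; H-x->L; H-y->M; I-x->N; I-y->O; J-x->L; J-y->M; K-x->N; K-y->O; L-x->P; L-y->Q; M-x->R; M-y->S; N-x->P; N-y->Q; O-x->R; O-y->S; P-x->T; P-y->U; Q-x->V; Q-y->W; R-x->T; R-y->U; S-x->V; S-y->W; T-x->D; T-y->E; U-x->F; U-y->G; V-x->D; V-y->E; W-x->F; W-y->G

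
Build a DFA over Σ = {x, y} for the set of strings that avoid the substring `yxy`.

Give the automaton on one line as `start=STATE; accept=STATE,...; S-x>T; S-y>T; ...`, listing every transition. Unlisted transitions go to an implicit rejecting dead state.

This is the complement of 'contains `yxy`'. Use the same substring-matching states — A through D holding how much of `yxy` has just been matched — but flip the accepting set: everything except the trap D accepts.
       x  y 
>* A   A  B 
 * B   C  B 
 * C   A  D 
   D   D  D 
(> = start, * = accepting)

start=A; accept=A,B,C; A-x>A; A-y>B; B-x>C; B-y>B; C-x>A; C-y>D; D-x>D; D-y>D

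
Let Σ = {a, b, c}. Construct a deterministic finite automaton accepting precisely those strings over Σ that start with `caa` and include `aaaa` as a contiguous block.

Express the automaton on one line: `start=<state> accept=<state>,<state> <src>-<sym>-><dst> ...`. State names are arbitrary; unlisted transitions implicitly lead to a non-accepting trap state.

start=s0 accept=s11 s0-a->s1 s0-b->s2 s0-c->s3 s1-a->s4 s1-b->s2 s1-c->s2 s2-a->s1 s2-b->s2 s2-c->s2 s3-a->s5 s3-b->s2 s3-c->s2 s4-a->s6 s4-b->s2 s4-c->s2 s5-a->s7 s5-b->s2 s5-c->s2 s6-a->s8 s6-b->s2 s6-c->s2 s7-a->s9 s7-b->s10 s7-c->s10 s8-a->s8 s8-b->s8 s8-c->s8 s9-a->s11 s9-b->s10 s9-c->s10 s10-a->s12 s10-b->s10 s10-c->s10 s11-a->s11 s11-b->s11 s11-c->s11 s12-a->s7 s12-b->s10 s12-c->s10

Run two small machines in parallel and take their product. One (5 states) tracks whether the input so far still matches the prefix `caa`; the other (5 states) tracks whether and how much of `aaaa` has been seen. Each combined state is a pair, one component from each; accept when both components accept.
13 states suffice.
          a    b    c  
>  s0     s1   s2   s3 
   s1     s4   s2   s2 
   s2     s1   s2   s2 
   s3     s5   s2   s2 
   s4     s6   s2   s2 
   s5     s7   s2   s2 
   s6     s8   s2   s2 
   s7     s9  s10  s10 
   s8     s8   s8   s8 
   s9    s11  s10  s10 
   s10   s12  s10  s10 
 * s11   s11  s11  s11 
   s12    s7  s10  s10 
(> = start, * = accepting)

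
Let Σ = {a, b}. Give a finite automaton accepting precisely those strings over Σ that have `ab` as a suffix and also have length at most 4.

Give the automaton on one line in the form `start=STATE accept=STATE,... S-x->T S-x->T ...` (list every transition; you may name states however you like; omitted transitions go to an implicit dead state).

start=q0 accept=q4,q7,q10 q0-a->q1 q0-b->q2 q1-a->q3 q1-b->q4 q2-a->q3 q2-b->q5 q3-a->q6 q3-b->q7 q4-a->q6 q4-b->q8 q5-a->q6 q5-b->q8 q6-a->q9 q6-b->q10 q7-a->q9 q7-b->q11 q8-a->q9 q8-b->q11 q9-a->q12 q9-b->q13 q10-a->q12 q10-b->q14 q11-a->q12 q11-b->q14 q12-a->q12 q12-b->q13 q13-a->q12 q13-b->q14 q14-a->q12 q14-b->q14

Handle the two conditions separately and then intersect. One (3 states) tracks how much of the suffix `ab` has currently been matched; the other (6 states) tracks the input length, saturating at 5. Each combined state is a pair, one component from each; accept when both components accept.
A 15-state machine:
          a    b  
>  q0     q1   q2 
   q1     q3   q4 
   q2     q3   q5 
   q3     q6   q7 
 * q4     q6   q8 
   q5     q6   q8 
   q6     q9  q10 
 * q7     q9  q11 
   q8     q9  q11 
   q9    q12  q13 
 * q10   q12  q14 
   q11   q12  q14 
   q12   q12  q13 
   q13   q12  q14 
   q14   q12  q14 
(> = start, * = accepting)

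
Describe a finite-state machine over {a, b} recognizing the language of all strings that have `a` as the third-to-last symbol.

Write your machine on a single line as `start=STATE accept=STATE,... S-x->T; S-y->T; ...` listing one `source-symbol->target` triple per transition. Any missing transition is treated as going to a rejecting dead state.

Because acceptance depends on a position counted from the end, the machine has to buffer the most recent 3 symbols. Make each state the string of the last up-to-3 symbols read; on input `x` shift the window left and append `x`. Accept when the buffered window has length 3 and begins with `a`.
A 15-state machine:
          a    b  
>  S0     S1   S2 
   S1     S3   S4 
   S2     S5   S6 
   S3     S7   S8 
   S4     S9  S10 
   S5    S11  S12 
   S6    S13  S14 
 * S7     S7   S8 
 * S8     S9  S10 
 * S9    S11  S12 
 * S10   S13  S14 
   S11    S7   S8 
   S12    S9  S10 
   S13   S11  S12 
   S14   S13  S14 
(> = start, * = accepting)

start=S0; accept=S7,S8,S9,S10; S0-a->S1; S0-b->S2; S1-a->S3; S1-b->S4; S2-a->S5; S2-b->S6; S3-a->S7; S3-b->S8; S4-a->S9; S4-b->S10; S5-a->S11; S5-b->S12; S6-a->S13; S6-b->S14; S7-a->S7; S7-b->S8; S8-a->S9; S8-b->S10; S9-a->S11; S9-b->S12; S10-a->S13; S10-b->S14; S11-a->S7; S11-b->S8; S12-a->S9; S12-b->S10; S13-a->S11; S13-b->S12; S14-a->S13; S14-b->S14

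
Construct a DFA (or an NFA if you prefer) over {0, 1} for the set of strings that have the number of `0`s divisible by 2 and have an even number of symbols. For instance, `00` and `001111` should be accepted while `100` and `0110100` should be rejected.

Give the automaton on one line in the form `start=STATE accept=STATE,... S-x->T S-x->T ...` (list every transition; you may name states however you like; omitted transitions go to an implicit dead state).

Build one automaton per condition and run them in lockstep. One (2 states) tracks the count of `0`s modulo 2; the other (2 states) tracks the input length modulo 2. Each combined state is a pair, one component from each; accept when both components accept.
4 states suffice.
        0   1  
>* q0   q1  q2 
   q1   q0  q3 
   q2   q3  q0 
   q3   q2  q1 
(> = start, * = accepting)

start=q0 accept=q0 q0-0->q1 q0-1->q2 q1-0->q0 q1-1->q3 q2-0->q3 q2-1->q0 q3-0->q2 q3-1->q1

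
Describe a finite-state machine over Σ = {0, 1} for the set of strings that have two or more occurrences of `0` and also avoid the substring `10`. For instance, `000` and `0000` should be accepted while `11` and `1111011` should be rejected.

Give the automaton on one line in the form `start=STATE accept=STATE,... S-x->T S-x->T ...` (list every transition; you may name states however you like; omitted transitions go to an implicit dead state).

start=A accept=D,E A-0->B A-1->C B-0->D B-1->C C-0->C C-1->C D-0->D D-1->E E-0->C E-1->E

Build one automaton per condition and run them in lockstep. One (4 states) tracks the count of `0`s, saturating at 3; the other (3 states) tracks partial matches of the forbidden pattern `10`. Each combined state is a pair, one component from each; accept when both components accept. After merging equivalent states the machine shrinks.
With 5 states:
       0  1 
>  A   B  C 
   B   D  C 
   C   C  C 
 * D   D  E 
 * E   C  E 
(> = start, * = accepting)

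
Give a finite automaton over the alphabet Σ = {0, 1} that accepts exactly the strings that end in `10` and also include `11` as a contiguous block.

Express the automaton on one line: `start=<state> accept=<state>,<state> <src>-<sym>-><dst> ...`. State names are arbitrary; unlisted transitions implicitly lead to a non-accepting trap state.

Build one automaton per condition and run them in lockstep. One (3 states) tracks how much of the suffix `10` has currently been matched; the other (3 states) tracks whether and how much of `11` has been seen. Each combined state is a pair, one component from each; accept when both components accept. Equivalent product states are then merged.
With 5 states:
        0   1  
>  s0   s0  s1 
   s1   s0  s2 
   s2   s3  s2 
 * s3   s4  s2 
   s4   s4  s2 
(> = start, * = accepting)

start=s0 accept=s3 s0-0->s0 s0-1->s1 s1-0->s0 s1-1->s2 s2-0->s3 s2-1->s2 s3-0->s4 s3-1->s2 s4-0->s4 s4-1->s2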